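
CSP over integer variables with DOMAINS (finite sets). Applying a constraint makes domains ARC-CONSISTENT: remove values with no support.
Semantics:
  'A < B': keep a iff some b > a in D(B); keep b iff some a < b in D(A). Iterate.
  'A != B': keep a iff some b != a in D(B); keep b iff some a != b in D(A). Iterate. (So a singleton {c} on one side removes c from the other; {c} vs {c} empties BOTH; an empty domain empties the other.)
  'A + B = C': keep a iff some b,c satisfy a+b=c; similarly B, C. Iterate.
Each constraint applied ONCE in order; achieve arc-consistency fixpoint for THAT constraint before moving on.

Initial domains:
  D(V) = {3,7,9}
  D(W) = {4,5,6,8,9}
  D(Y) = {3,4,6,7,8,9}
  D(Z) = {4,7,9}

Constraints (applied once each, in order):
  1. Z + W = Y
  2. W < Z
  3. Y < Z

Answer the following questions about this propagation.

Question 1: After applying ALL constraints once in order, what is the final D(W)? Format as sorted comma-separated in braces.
Answer: {}

Derivation:
Constraint 1 (Z + W = Y) on D(Z)={4,7,9} D(W)={4,5,6,8,9} D(Y)={3,4,6,7,8,9}: Z {4,7,9}->{4}; W {4,5,6,8,9}->{4,5}; Y {3,4,6,7,8,9}->{8,9}
Constraint 2 (W < Z) on D(W)={4,5} D(Z)={4}: W {4,5}->{}; Z {4}->{}
Constraint 3 (Y < Z) on D(Y)={8,9} D(Z)={}: Y {8,9}->{}
So after all 3 constraints: D(W) = {}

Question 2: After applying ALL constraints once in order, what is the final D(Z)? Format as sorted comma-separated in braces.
Answer: {}

Derivation:
Constraint 1 (Z + W = Y) on D(Z)={4,7,9} D(W)={4,5,6,8,9} D(Y)={3,4,6,7,8,9}: Z {4,7,9}->{4}; W {4,5,6,8,9}->{4,5}; Y {3,4,6,7,8,9}->{8,9}
Constraint 2 (W < Z) on D(W)={4,5} D(Z)={4}: W {4,5}->{}; Z {4}->{}
Constraint 3 (Y < Z) on D(Y)={8,9} D(Z)={}: Y {8,9}->{}
So after all 3 constraints: D(Z) = {}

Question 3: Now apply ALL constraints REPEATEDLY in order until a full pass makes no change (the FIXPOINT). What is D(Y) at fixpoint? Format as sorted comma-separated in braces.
Answer: {}

Derivation:
pass 0 (initial): D(Y)={3,4,6,7,8,9}
pass 1: W {4,5,6,8,9}->{}; Y {3,4,6,7,8,9}->{}; Z {4,7,9}->{}
pass 2: no change
Fixpoint after 2 passes: D(Y) = {}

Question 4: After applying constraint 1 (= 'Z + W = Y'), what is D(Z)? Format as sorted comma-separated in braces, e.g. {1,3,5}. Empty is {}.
Answer: {4}

Derivation:
Constraint 1 (Z + W = Y) on D(Z)={4,7,9} D(W)={4,5,6,8,9} D(Y)={3,4,6,7,8,9}: Z {4,7,9}->{4}; W {4,5,6,8,9}->{4,5}; Y {3,4,6,7,8,9}->{8,9}
So after constraint 1: D(Z) = {4}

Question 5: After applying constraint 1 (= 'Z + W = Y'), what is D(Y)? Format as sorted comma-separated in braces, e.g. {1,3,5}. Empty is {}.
Constraint 1 (Z + W = Y) on D(Z)={4,7,9} D(W)={4,5,6,8,9} D(Y)={3,4,6,7,8,9}: Z {4,7,9}->{4}; W {4,5,6,8,9}->{4,5}; Y {3,4,6,7,8,9}->{8,9}
So after constraint 1: D(Y) = {8,9}

Answer: {8,9}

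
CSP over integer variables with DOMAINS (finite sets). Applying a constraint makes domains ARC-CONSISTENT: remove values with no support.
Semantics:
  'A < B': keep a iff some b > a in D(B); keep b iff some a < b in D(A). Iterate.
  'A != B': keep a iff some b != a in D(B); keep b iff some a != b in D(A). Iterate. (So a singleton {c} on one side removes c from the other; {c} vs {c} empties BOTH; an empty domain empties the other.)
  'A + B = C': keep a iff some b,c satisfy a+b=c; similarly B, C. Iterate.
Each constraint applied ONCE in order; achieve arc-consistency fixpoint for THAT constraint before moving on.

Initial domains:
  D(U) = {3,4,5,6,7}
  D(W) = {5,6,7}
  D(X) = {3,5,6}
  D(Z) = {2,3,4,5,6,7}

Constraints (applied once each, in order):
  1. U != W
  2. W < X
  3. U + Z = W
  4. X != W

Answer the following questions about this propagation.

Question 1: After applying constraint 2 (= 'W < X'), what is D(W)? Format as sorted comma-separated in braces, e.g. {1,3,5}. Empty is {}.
Answer: {5}

Derivation:
Constraint 1 (U != W) on D(U)={3,4,5,6,7} D(W)={5,6,7}: no change
Constraint 2 (W < X) on D(W)={5,6,7} D(X)={3,5,6}: W {5,6,7}->{5}; X {3,5,6}->{6}
So after constraint 2: D(W) = {5}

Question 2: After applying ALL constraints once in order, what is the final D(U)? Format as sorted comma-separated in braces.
Constraint 1 (U != W) on D(U)={3,4,5,6,7} D(W)={5,6,7}: no change
Constraint 2 (W < X) on D(W)={5,6,7} D(X)={3,5,6}: W {5,6,7}->{5}; X {3,5,6}->{6}
Constraint 3 (U + Z = W) on D(U)={3,4,5,6,7} D(Z)={2,3,4,5,6,7} D(W)={5}: U {3,4,5,6,7}->{3}; Z {2,3,4,5,6,7}->{2}
Constraint 4 (X != W) on D(X)={6} D(W)={5}: no change
So after all 4 constraints: D(U) = {3}

Answer: {3}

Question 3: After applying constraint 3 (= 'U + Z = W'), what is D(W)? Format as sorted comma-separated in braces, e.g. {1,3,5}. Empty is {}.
Answer: {5}

Derivation:
Constraint 1 (U != W) on D(U)={3,4,5,6,7} D(W)={5,6,7}: no change
Constraint 2 (W < X) on D(W)={5,6,7} D(X)={3,5,6}: W {5,6,7}->{5}; X {3,5,6}->{6}
Constraint 3 (U + Z = W) on D(U)={3,4,5,6,7} D(Z)={2,3,4,5,6,7} D(W)={5}: U {3,4,5,6,7}->{3}; Z {2,3,4,5,6,7}->{2}
So after constraint 3: D(W) = {5}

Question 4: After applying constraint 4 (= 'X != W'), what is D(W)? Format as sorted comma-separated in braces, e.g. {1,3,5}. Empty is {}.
Constraint 1 (U != W) on D(U)={3,4,5,6,7} D(W)={5,6,7}: no change
Constraint 2 (W < X) on D(W)={5,6,7} D(X)={3,5,6}: W {5,6,7}->{5}; X {3,5,6}->{6}
Constraint 3 (U + Z = W) on D(U)={3,4,5,6,7} D(Z)={2,3,4,5,6,7} D(W)={5}: U {3,4,5,6,7}->{3}; Z {2,3,4,5,6,7}->{2}
Constraint 4 (X != W) on D(X)={6} D(W)={5}: no change
So after constraint 4: D(W) = {5}

Answer: {5}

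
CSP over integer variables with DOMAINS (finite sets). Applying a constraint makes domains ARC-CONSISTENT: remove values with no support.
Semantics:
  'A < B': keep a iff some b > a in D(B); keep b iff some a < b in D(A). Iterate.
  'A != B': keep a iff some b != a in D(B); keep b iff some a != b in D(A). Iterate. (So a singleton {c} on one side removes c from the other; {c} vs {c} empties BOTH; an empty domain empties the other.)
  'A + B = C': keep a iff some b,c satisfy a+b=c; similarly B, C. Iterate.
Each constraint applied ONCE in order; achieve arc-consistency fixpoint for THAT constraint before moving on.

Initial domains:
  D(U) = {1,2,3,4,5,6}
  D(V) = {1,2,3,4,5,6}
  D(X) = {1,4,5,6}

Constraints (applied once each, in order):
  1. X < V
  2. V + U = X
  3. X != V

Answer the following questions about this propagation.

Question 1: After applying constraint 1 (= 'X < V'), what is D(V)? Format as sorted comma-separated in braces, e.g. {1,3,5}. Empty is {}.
Constraint 1 (X < V) on D(X)={1,4,5,6} D(V)={1,2,3,4,5,6}: X {1,4,5,6}->{1,4,5}; V {1,2,3,4,5,6}->{2,3,4,5,6}
So after constraint 1: D(V) = {2,3,4,5,6}

Answer: {2,3,4,5,6}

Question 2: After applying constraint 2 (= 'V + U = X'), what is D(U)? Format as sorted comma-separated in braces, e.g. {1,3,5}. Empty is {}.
Answer: {1,2,3}

Derivation:
Constraint 1 (X < V) on D(X)={1,4,5,6} D(V)={1,2,3,4,5,6}: X {1,4,5,6}->{1,4,5}; V {1,2,3,4,5,6}->{2,3,4,5,6}
Constraint 2 (V + U = X) on D(V)={2,3,4,5,6} D(U)={1,2,3,4,5,6} D(X)={1,4,5}: V {2,3,4,5,6}->{2,3,4}; U {1,2,3,4,5,6}->{1,2,3}; X {1,4,5}->{4,5}
So after constraint 2: D(U) = {1,2,3}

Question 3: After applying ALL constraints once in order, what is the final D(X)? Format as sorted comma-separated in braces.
Constraint 1 (X < V) on D(X)={1,4,5,6} D(V)={1,2,3,4,5,6}: X {1,4,5,6}->{1,4,5}; V {1,2,3,4,5,6}->{2,3,4,5,6}
Constraint 2 (V + U = X) on D(V)={2,3,4,5,6} D(U)={1,2,3,4,5,6} D(X)={1,4,5}: V {2,3,4,5,6}->{2,3,4}; U {1,2,3,4,5,6}->{1,2,3}; X {1,4,5}->{4,5}
Constraint 3 (X != V) on D(X)={4,5} D(V)={2,3,4}: no change
So after all 3 constraints: D(X) = {4,5}

Answer: {4,5}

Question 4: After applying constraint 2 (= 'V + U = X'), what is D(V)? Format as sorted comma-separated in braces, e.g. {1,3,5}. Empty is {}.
Constraint 1 (X < V) on D(X)={1,4,5,6} D(V)={1,2,3,4,5,6}: X {1,4,5,6}->{1,4,5}; V {1,2,3,4,5,6}->{2,3,4,5,6}
Constraint 2 (V + U = X) on D(V)={2,3,4,5,6} D(U)={1,2,3,4,5,6} D(X)={1,4,5}: V {2,3,4,5,6}->{2,3,4}; U {1,2,3,4,5,6}->{1,2,3}; X {1,4,5}->{4,5}
So after constraint 2: D(V) = {2,3,4}

Answer: {2,3,4}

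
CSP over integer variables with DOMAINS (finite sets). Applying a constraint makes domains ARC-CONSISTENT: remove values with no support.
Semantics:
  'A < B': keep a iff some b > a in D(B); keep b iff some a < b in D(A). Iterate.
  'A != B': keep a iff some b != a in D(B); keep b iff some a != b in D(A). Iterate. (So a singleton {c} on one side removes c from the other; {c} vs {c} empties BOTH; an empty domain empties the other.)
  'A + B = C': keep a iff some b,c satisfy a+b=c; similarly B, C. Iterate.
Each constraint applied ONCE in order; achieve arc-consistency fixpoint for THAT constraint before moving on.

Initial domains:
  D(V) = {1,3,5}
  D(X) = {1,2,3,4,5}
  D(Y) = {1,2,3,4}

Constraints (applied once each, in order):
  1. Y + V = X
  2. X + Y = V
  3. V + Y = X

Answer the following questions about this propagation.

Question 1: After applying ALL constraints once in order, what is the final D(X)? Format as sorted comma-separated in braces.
Constraint 1 (Y + V = X) on D(Y)={1,2,3,4} D(V)={1,3,5} D(X)={1,2,3,4,5}: V {1,3,5}->{1,3}; X {1,2,3,4,5}->{2,3,4,5}
Constraint 2 (X + Y = V) on D(X)={2,3,4,5} D(Y)={1,2,3,4} D(V)={1,3}: X {2,3,4,5}->{2}; Y {1,2,3,4}->{1}; V {1,3}->{3}
Constraint 3 (V + Y = X) on D(V)={3} D(Y)={1} D(X)={2}: V {3}->{}; Y {1}->{}; X {2}->{}
So after all 3 constraints: D(X) = {}

Answer: {}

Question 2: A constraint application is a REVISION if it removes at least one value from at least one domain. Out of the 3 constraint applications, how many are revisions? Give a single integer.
Answer: 3

Derivation:
Constraint 1 (Y + V = X) on D(Y)={1,2,3,4} D(V)={1,3,5} D(X)={1,2,3,4,5}: V {1,3,5}->{1,3}; X {1,2,3,4,5}->{2,3,4,5} => REVISION
Constraint 2 (X + Y = V) on D(X)={2,3,4,5} D(Y)={1,2,3,4} D(V)={1,3}: X {2,3,4,5}->{2}; Y {1,2,3,4}->{1}; V {1,3}->{3} => REVISION
Constraint 3 (V + Y = X) on D(V)={3} D(Y)={1} D(X)={2}: V {3}->{}; Y {1}->{}; X {2}->{} => REVISION
Total revisions = 3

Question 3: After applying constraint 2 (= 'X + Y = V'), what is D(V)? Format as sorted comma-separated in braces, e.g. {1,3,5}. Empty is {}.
Constraint 1 (Y + V = X) on D(Y)={1,2,3,4} D(V)={1,3,5} D(X)={1,2,3,4,5}: V {1,3,5}->{1,3}; X {1,2,3,4,5}->{2,3,4,5}
Constraint 2 (X + Y = V) on D(X)={2,3,4,5} D(Y)={1,2,3,4} D(V)={1,3}: X {2,3,4,5}->{2}; Y {1,2,3,4}->{1}; V {1,3}->{3}
So after constraint 2: D(V) = {3}

Answer: {3}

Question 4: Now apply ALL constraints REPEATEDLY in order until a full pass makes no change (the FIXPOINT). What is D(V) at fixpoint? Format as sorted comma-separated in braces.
pass 0 (initial): D(V)={1,3,5}
pass 1: V {1,3,5}->{}; X {1,2,3,4,5}->{}; Y {1,2,3,4}->{}
pass 2: no change
Fixpoint after 2 passes: D(V) = {}

Answer: {}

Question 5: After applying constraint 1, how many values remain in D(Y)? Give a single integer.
Answer: 4

Derivation:
Constraint 1 (Y + V = X) on D(Y)={1,2,3,4} D(V)={1,3,5} D(X)={1,2,3,4,5}: V {1,3,5}->{1,3}; X {1,2,3,4,5}->{2,3,4,5}
So after constraint 1: D(Y)={1,2,3,4}, size = 4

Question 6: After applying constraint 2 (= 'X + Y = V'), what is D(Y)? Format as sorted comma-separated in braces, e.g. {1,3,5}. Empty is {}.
Constraint 1 (Y + V = X) on D(Y)={1,2,3,4} D(V)={1,3,5} D(X)={1,2,3,4,5}: V {1,3,5}->{1,3}; X {1,2,3,4,5}->{2,3,4,5}
Constraint 2 (X + Y = V) on D(X)={2,3,4,5} D(Y)={1,2,3,4} D(V)={1,3}: X {2,3,4,5}->{2}; Y {1,2,3,4}->{1}; V {1,3}->{3}
So after constraint 2: D(Y) = {1}

Answer: {1}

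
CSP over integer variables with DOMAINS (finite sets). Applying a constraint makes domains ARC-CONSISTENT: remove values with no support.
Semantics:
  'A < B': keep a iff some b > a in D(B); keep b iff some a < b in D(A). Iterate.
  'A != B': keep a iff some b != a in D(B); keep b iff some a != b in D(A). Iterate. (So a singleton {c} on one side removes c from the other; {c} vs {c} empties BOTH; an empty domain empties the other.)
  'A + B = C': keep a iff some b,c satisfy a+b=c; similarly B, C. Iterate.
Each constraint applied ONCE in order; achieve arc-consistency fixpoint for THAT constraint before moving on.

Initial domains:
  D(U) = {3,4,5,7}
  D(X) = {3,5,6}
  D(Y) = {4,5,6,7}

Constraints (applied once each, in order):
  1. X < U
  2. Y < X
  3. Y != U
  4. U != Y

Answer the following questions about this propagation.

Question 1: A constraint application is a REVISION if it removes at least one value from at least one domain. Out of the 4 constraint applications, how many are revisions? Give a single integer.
Answer: 2

Derivation:
Constraint 1 (X < U) on D(X)={3,5,6} D(U)={3,4,5,7}: U {3,4,5,7}->{4,5,7} => REVISION
Constraint 2 (Y < X) on D(Y)={4,5,6,7} D(X)={3,5,6}: Y {4,5,6,7}->{4,5}; X {3,5,6}->{5,6} => REVISION
Constraint 3 (Y != U) on D(Y)={4,5} D(U)={4,5,7}: no change => not a revision
Constraint 4 (U != Y) on D(U)={4,5,7} D(Y)={4,5}: no change => not a revision
Total revisions = 2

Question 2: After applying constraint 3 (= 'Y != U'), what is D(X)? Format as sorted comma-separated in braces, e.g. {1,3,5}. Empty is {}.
Constraint 1 (X < U) on D(X)={3,5,6} D(U)={3,4,5,7}: U {3,4,5,7}->{4,5,7}
Constraint 2 (Y < X) on D(Y)={4,5,6,7} D(X)={3,5,6}: Y {4,5,6,7}->{4,5}; X {3,5,6}->{5,6}
Constraint 3 (Y != U) on D(Y)={4,5} D(U)={4,5,7}: no change
So after constraint 3: D(X) = {5,6}

Answer: {5,6}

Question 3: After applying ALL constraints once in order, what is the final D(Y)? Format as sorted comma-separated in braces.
Constraint 1 (X < U) on D(X)={3,5,6} D(U)={3,4,5,7}: U {3,4,5,7}->{4,5,7}
Constraint 2 (Y < X) on D(Y)={4,5,6,7} D(X)={3,5,6}: Y {4,5,6,7}->{4,5}; X {3,5,6}->{5,6}
Constraint 3 (Y != U) on D(Y)={4,5} D(U)={4,5,7}: no change
Constraint 4 (U != Y) on D(U)={4,5,7} D(Y)={4,5}: no change
So after all 4 constraints: D(Y) = {4,5}

Answer: {4,5}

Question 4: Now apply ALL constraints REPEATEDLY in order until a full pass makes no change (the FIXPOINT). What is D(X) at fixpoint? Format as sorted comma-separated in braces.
pass 0 (initial): D(X)={3,5,6}
pass 1: U {3,4,5,7}->{4,5,7}; X {3,5,6}->{5,6}; Y {4,5,6,7}->{4,5}
pass 2: U {4,5,7}->{7}
pass 3: no change
Fixpoint after 3 passes: D(X) = {5,6}

Answer: {5,6}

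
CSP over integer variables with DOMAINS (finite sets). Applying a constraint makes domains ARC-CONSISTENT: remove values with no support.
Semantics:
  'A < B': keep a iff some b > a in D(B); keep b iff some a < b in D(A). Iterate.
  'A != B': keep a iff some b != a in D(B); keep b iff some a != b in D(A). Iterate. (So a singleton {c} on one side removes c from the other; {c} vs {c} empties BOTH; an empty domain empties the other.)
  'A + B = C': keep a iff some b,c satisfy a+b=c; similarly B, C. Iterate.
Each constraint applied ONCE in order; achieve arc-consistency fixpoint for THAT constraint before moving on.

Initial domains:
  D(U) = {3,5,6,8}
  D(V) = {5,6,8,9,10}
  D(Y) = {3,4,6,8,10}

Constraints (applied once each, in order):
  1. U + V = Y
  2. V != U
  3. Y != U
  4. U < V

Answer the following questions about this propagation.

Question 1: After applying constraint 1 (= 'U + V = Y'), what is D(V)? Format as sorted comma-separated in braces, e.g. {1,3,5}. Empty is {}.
Answer: {5}

Derivation:
Constraint 1 (U + V = Y) on D(U)={3,5,6,8} D(V)={5,6,8,9,10} D(Y)={3,4,6,8,10}: U {3,5,6,8}->{3,5}; V {5,6,8,9,10}->{5}; Y {3,4,6,8,10}->{8,10}
So after constraint 1: D(V) = {5}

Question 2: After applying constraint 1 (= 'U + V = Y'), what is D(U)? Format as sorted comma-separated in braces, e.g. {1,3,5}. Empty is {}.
Constraint 1 (U + V = Y) on D(U)={3,5,6,8} D(V)={5,6,8,9,10} D(Y)={3,4,6,8,10}: U {3,5,6,8}->{3,5}; V {5,6,8,9,10}->{5}; Y {3,4,6,8,10}->{8,10}
So after constraint 1: D(U) = {3,5}

Answer: {3,5}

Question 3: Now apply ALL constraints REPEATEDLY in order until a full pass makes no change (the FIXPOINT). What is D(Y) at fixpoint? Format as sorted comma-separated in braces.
Answer: {8}

Derivation:
pass 0 (initial): D(Y)={3,4,6,8,10}
pass 1: U {3,5,6,8}->{3}; V {5,6,8,9,10}->{5}; Y {3,4,6,8,10}->{8,10}
pass 2: Y {8,10}->{8}
pass 3: no change
Fixpoint after 3 passes: D(Y) = {8}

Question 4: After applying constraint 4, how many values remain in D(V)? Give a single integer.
Answer: 1

Derivation:
Constraint 1 (U + V = Y) on D(U)={3,5,6,8} D(V)={5,6,8,9,10} D(Y)={3,4,6,8,10}: U {3,5,6,8}->{3,5}; V {5,6,8,9,10}->{5}; Y {3,4,6,8,10}->{8,10}
Constraint 2 (V != U) on D(V)={5} D(U)={3,5}: U {3,5}->{3}
Constraint 3 (Y != U) on D(Y)={8,10} D(U)={3}: no change
Constraint 4 (U < V) on D(U)={3} D(V)={5}: no change
So after constraint 4: D(V)={5}, size = 1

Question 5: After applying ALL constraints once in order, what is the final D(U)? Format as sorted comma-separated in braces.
Answer: {3}

Derivation:
Constraint 1 (U + V = Y) on D(U)={3,5,6,8} D(V)={5,6,8,9,10} D(Y)={3,4,6,8,10}: U {3,5,6,8}->{3,5}; V {5,6,8,9,10}->{5}; Y {3,4,6,8,10}->{8,10}
Constraint 2 (V != U) on D(V)={5} D(U)={3,5}: U {3,5}->{3}
Constraint 3 (Y != U) on D(Y)={8,10} D(U)={3}: no change
Constraint 4 (U < V) on D(U)={3} D(V)={5}: no change
So after all 4 constraints: D(U) = {3}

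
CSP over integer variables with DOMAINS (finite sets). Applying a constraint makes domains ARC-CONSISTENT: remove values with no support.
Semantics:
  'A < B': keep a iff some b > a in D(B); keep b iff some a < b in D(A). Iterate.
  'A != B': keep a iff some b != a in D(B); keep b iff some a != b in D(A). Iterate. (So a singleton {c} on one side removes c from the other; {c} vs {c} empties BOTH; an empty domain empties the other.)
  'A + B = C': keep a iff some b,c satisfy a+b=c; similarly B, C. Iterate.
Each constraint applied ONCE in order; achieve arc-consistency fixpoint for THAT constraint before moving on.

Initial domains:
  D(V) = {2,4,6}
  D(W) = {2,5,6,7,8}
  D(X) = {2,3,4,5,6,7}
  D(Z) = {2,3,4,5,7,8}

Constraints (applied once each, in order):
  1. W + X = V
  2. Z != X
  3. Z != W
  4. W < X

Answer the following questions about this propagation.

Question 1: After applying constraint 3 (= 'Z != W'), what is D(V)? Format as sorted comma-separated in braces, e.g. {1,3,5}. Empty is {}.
Answer: {4,6}

Derivation:
Constraint 1 (W + X = V) on D(W)={2,5,6,7,8} D(X)={2,3,4,5,6,7} D(V)={2,4,6}: W {2,5,6,7,8}->{2}; X {2,3,4,5,6,7}->{2,4}; V {2,4,6}->{4,6}
Constraint 2 (Z != X) on D(Z)={2,3,4,5,7,8} D(X)={2,4}: no change
Constraint 3 (Z != W) on D(Z)={2,3,4,5,7,8} D(W)={2}: Z {2,3,4,5,7,8}->{3,4,5,7,8}
So after constraint 3: D(V) = {4,6}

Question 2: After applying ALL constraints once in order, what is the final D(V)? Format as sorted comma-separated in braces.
Constraint 1 (W + X = V) on D(W)={2,5,6,7,8} D(X)={2,3,4,5,6,7} D(V)={2,4,6}: W {2,5,6,7,8}->{2}; X {2,3,4,5,6,7}->{2,4}; V {2,4,6}->{4,6}
Constraint 2 (Z != X) on D(Z)={2,3,4,5,7,8} D(X)={2,4}: no change
Constraint 3 (Z != W) on D(Z)={2,3,4,5,7,8} D(W)={2}: Z {2,3,4,5,7,8}->{3,4,5,7,8}
Constraint 4 (W < X) on D(W)={2} D(X)={2,4}: X {2,4}->{4}
So after all 4 constraints: D(V) = {4,6}

Answer: {4,6}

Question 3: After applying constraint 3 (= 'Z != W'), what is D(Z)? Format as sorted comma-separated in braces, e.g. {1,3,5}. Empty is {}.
Constraint 1 (W + X = V) on D(W)={2,5,6,7,8} D(X)={2,3,4,5,6,7} D(V)={2,4,6}: W {2,5,6,7,8}->{2}; X {2,3,4,5,6,7}->{2,4}; V {2,4,6}->{4,6}
Constraint 2 (Z != X) on D(Z)={2,3,4,5,7,8} D(X)={2,4}: no change
Constraint 3 (Z != W) on D(Z)={2,3,4,5,7,8} D(W)={2}: Z {2,3,4,5,7,8}->{3,4,5,7,8}
So after constraint 3: D(Z) = {3,4,5,7,8}

Answer: {3,4,5,7,8}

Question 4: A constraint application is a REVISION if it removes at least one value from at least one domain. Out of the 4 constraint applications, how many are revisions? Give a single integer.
Answer: 3

Derivation:
Constraint 1 (W + X = V) on D(W)={2,5,6,7,8} D(X)={2,3,4,5,6,7} D(V)={2,4,6}: W {2,5,6,7,8}->{2}; X {2,3,4,5,6,7}->{2,4}; V {2,4,6}->{4,6} => REVISION
Constraint 2 (Z != X) on D(Z)={2,3,4,5,7,8} D(X)={2,4}: no change => not a revision
Constraint 3 (Z != W) on D(Z)={2,3,4,5,7,8} D(W)={2}: Z {2,3,4,5,7,8}->{3,4,5,7,8} => REVISION
Constraint 4 (W < X) on D(W)={2} D(X)={2,4}: X {2,4}->{4} => REVISION
Total revisions = 3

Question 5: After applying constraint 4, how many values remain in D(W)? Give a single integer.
Constraint 1 (W + X = V) on D(W)={2,5,6,7,8} D(X)={2,3,4,5,6,7} D(V)={2,4,6}: W {2,5,6,7,8}->{2}; X {2,3,4,5,6,7}->{2,4}; V {2,4,6}->{4,6}
Constraint 2 (Z != X) on D(Z)={2,3,4,5,7,8} D(X)={2,4}: no change
Constraint 3 (Z != W) on D(Z)={2,3,4,5,7,8} D(W)={2}: Z {2,3,4,5,7,8}->{3,4,5,7,8}
Constraint 4 (W < X) on D(W)={2} D(X)={2,4}: X {2,4}->{4}
So after constraint 4: D(W)={2}, size = 1

Answer: 1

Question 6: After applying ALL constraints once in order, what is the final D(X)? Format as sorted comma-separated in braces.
Answer: {4}

Derivation:
Constraint 1 (W + X = V) on D(W)={2,5,6,7,8} D(X)={2,3,4,5,6,7} D(V)={2,4,6}: W {2,5,6,7,8}->{2}; X {2,3,4,5,6,7}->{2,4}; V {2,4,6}->{4,6}
Constraint 2 (Z != X) on D(Z)={2,3,4,5,7,8} D(X)={2,4}: no change
Constraint 3 (Z != W) on D(Z)={2,3,4,5,7,8} D(W)={2}: Z {2,3,4,5,7,8}->{3,4,5,7,8}
Constraint 4 (W < X) on D(W)={2} D(X)={2,4}: X {2,4}->{4}
So after all 4 constraints: D(X) = {4}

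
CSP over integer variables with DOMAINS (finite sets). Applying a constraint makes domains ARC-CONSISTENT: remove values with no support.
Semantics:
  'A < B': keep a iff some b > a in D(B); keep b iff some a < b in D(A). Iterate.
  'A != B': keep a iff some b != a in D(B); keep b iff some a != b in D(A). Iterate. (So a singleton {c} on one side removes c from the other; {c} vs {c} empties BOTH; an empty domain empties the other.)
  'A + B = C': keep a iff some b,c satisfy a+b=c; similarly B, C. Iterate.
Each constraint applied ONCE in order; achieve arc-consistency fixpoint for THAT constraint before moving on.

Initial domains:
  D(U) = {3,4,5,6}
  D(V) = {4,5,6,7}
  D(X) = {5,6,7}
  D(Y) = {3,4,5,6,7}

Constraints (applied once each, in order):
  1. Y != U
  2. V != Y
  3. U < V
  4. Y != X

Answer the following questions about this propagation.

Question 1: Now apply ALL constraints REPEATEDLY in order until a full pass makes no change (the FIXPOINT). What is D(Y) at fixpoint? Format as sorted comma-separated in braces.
Answer: {3,4,5,6,7}

Derivation:
pass 0 (initial): D(Y)={3,4,5,6,7}
pass 1: no change
Fixpoint after 1 passes: D(Y) = {3,4,5,6,7}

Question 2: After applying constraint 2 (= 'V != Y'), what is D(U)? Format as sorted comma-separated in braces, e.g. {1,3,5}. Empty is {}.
Answer: {3,4,5,6}

Derivation:
Constraint 1 (Y != U) on D(Y)={3,4,5,6,7} D(U)={3,4,5,6}: no change
Constraint 2 (V != Y) on D(V)={4,5,6,7} D(Y)={3,4,5,6,7}: no change
So after constraint 2: D(U) = {3,4,5,6}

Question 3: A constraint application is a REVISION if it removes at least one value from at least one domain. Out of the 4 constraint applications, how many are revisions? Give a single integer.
Constraint 1 (Y != U) on D(Y)={3,4,5,6,7} D(U)={3,4,5,6}: no change => not a revision
Constraint 2 (V != Y) on D(V)={4,5,6,7} D(Y)={3,4,5,6,7}: no change => not a revision
Constraint 3 (U < V) on D(U)={3,4,5,6} D(V)={4,5,6,7}: no change => not a revision
Constraint 4 (Y != X) on D(Y)={3,4,5,6,7} D(X)={5,6,7}: no change => not a revision
Total revisions = 0

Answer: 0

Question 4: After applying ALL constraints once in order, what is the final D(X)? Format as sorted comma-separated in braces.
Answer: {5,6,7}

Derivation:
Constraint 1 (Y != U) on D(Y)={3,4,5,6,7} D(U)={3,4,5,6}: no change
Constraint 2 (V != Y) on D(V)={4,5,6,7} D(Y)={3,4,5,6,7}: no change
Constraint 3 (U < V) on D(U)={3,4,5,6} D(V)={4,5,6,7}: no change
Constraint 4 (Y != X) on D(Y)={3,4,5,6,7} D(X)={5,6,7}: no change
So after all 4 constraints: D(X) = {5,6,7}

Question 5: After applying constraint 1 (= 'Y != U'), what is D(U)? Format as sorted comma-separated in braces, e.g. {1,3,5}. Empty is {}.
Answer: {3,4,5,6}

Derivation:
Constraint 1 (Y != U) on D(Y)={3,4,5,6,7} D(U)={3,4,5,6}: no change
So after constraint 1: D(U) = {3,4,5,6}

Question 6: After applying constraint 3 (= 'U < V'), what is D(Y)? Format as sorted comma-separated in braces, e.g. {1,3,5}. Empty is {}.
Answer: {3,4,5,6,7}

Derivation:
Constraint 1 (Y != U) on D(Y)={3,4,5,6,7} D(U)={3,4,5,6}: no change
Constraint 2 (V != Y) on D(V)={4,5,6,7} D(Y)={3,4,5,6,7}: no change
Constraint 3 (U < V) on D(U)={3,4,5,6} D(V)={4,5,6,7}: no change
So after constraint 3: D(Y) = {3,4,5,6,7}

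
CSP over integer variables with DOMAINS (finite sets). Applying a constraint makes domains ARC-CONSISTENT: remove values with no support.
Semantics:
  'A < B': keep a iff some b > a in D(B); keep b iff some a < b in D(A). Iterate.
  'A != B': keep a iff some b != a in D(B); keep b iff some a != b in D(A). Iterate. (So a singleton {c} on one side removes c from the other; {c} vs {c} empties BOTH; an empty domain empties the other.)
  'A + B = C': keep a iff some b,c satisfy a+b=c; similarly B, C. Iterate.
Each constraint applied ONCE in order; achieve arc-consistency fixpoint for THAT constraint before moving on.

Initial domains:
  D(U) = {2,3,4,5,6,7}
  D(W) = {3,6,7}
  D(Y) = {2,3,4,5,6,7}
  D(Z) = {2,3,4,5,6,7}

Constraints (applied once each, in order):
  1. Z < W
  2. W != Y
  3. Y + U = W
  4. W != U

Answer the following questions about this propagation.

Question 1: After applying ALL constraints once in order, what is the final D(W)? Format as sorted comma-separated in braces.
Constraint 1 (Z < W) on D(Z)={2,3,4,5,6,7} D(W)={3,6,7}: Z {2,3,4,5,6,7}->{2,3,4,5,6}
Constraint 2 (W != Y) on D(W)={3,6,7} D(Y)={2,3,4,5,6,7}: no change
Constraint 3 (Y + U = W) on D(Y)={2,3,4,5,6,7} D(U)={2,3,4,5,6,7} D(W)={3,6,7}: Y {2,3,4,5,6,7}->{2,3,4,5}; U {2,3,4,5,6,7}->{2,3,4,5}; W {3,6,7}->{6,7}
Constraint 4 (W != U) on D(W)={6,7} D(U)={2,3,4,5}: no change
So after all 4 constraints: D(W) = {6,7}

Answer: {6,7}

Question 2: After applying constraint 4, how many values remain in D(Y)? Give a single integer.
Answer: 4

Derivation:
Constraint 1 (Z < W) on D(Z)={2,3,4,5,6,7} D(W)={3,6,7}: Z {2,3,4,5,6,7}->{2,3,4,5,6}
Constraint 2 (W != Y) on D(W)={3,6,7} D(Y)={2,3,4,5,6,7}: no change
Constraint 3 (Y + U = W) on D(Y)={2,3,4,5,6,7} D(U)={2,3,4,5,6,7} D(W)={3,6,7}: Y {2,3,4,5,6,7}->{2,3,4,5}; U {2,3,4,5,6,7}->{2,3,4,5}; W {3,6,7}->{6,7}
Constraint 4 (W != U) on D(W)={6,7} D(U)={2,3,4,5}: no change
So after constraint 4: D(Y)={2,3,4,5}, size = 4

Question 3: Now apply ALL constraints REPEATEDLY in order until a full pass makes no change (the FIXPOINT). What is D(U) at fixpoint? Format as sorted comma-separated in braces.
Answer: {2,3,4,5}

Derivation:
pass 0 (initial): D(U)={2,3,4,5,6,7}
pass 1: U {2,3,4,5,6,7}->{2,3,4,5}; W {3,6,7}->{6,7}; Y {2,3,4,5,6,7}->{2,3,4,5}; Z {2,3,4,5,6,7}->{2,3,4,5,6}
pass 2: no change
Fixpoint after 2 passes: D(U) = {2,3,4,5}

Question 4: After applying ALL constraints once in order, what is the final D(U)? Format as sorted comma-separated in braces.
Answer: {2,3,4,5}

Derivation:
Constraint 1 (Z < W) on D(Z)={2,3,4,5,6,7} D(W)={3,6,7}: Z {2,3,4,5,6,7}->{2,3,4,5,6}
Constraint 2 (W != Y) on D(W)={3,6,7} D(Y)={2,3,4,5,6,7}: no change
Constraint 3 (Y + U = W) on D(Y)={2,3,4,5,6,7} D(U)={2,3,4,5,6,7} D(W)={3,6,7}: Y {2,3,4,5,6,7}->{2,3,4,5}; U {2,3,4,5,6,7}->{2,3,4,5}; W {3,6,7}->{6,7}
Constraint 4 (W != U) on D(W)={6,7} D(U)={2,3,4,5}: no change
So after all 4 constraints: D(U) = {2,3,4,5}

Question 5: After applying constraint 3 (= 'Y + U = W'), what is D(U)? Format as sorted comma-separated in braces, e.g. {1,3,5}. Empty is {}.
Answer: {2,3,4,5}

Derivation:
Constraint 1 (Z < W) on D(Z)={2,3,4,5,6,7} D(W)={3,6,7}: Z {2,3,4,5,6,7}->{2,3,4,5,6}
Constraint 2 (W != Y) on D(W)={3,6,7} D(Y)={2,3,4,5,6,7}: no change
Constraint 3 (Y + U = W) on D(Y)={2,3,4,5,6,7} D(U)={2,3,4,5,6,7} D(W)={3,6,7}: Y {2,3,4,5,6,7}->{2,3,4,5}; U {2,3,4,5,6,7}->{2,3,4,5}; W {3,6,7}->{6,7}
So after constraint 3: D(U) = {2,3,4,5}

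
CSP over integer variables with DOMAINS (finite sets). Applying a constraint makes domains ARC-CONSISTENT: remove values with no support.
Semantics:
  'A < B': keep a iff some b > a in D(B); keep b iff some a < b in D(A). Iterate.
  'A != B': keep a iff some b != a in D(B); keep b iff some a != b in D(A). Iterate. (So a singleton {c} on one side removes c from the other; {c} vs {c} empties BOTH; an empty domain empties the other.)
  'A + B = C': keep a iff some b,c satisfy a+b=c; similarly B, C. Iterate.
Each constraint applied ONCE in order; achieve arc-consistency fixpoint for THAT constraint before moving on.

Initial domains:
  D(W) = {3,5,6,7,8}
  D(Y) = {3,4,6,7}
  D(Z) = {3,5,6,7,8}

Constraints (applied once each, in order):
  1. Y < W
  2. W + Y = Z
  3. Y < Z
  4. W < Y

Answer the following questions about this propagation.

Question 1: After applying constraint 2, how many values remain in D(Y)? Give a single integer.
Answer: 1

Derivation:
Constraint 1 (Y < W) on D(Y)={3,4,6,7} D(W)={3,5,6,7,8}: W {3,5,6,7,8}->{5,6,7,8}
Constraint 2 (W + Y = Z) on D(W)={5,6,7,8} D(Y)={3,4,6,7} D(Z)={3,5,6,7,8}: W {5,6,7,8}->{5}; Y {3,4,6,7}->{3}; Z {3,5,6,7,8}->{8}
So after constraint 2: D(Y)={3}, size = 1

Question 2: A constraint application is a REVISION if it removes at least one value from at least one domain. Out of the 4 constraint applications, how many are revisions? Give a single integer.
Constraint 1 (Y < W) on D(Y)={3,4,6,7} D(W)={3,5,6,7,8}: W {3,5,6,7,8}->{5,6,7,8} => REVISION
Constraint 2 (W + Y = Z) on D(W)={5,6,7,8} D(Y)={3,4,6,7} D(Z)={3,5,6,7,8}: W {5,6,7,8}->{5}; Y {3,4,6,7}->{3}; Z {3,5,6,7,8}->{8} => REVISION
Constraint 3 (Y < Z) on D(Y)={3} D(Z)={8}: no change => not a revision
Constraint 4 (W < Y) on D(W)={5} D(Y)={3}: W {5}->{}; Y {3}->{} => REVISION
Total revisions = 3

Answer: 3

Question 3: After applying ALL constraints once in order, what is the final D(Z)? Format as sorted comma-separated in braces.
Constraint 1 (Y < W) on D(Y)={3,4,6,7} D(W)={3,5,6,7,8}: W {3,5,6,7,8}->{5,6,7,8}
Constraint 2 (W + Y = Z) on D(W)={5,6,7,8} D(Y)={3,4,6,7} D(Z)={3,5,6,7,8}: W {5,6,7,8}->{5}; Y {3,4,6,7}->{3}; Z {3,5,6,7,8}->{8}
Constraint 3 (Y < Z) on D(Y)={3} D(Z)={8}: no change
Constraint 4 (W < Y) on D(W)={5} D(Y)={3}: W {5}->{}; Y {3}->{}
So after all 4 constraints: D(Z) = {8}

Answer: {8}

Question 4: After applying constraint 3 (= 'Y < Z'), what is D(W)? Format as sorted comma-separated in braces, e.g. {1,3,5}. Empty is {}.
Constraint 1 (Y < W) on D(Y)={3,4,6,7} D(W)={3,5,6,7,8}: W {3,5,6,7,8}->{5,6,7,8}
Constraint 2 (W + Y = Z) on D(W)={5,6,7,8} D(Y)={3,4,6,7} D(Z)={3,5,6,7,8}: W {5,6,7,8}->{5}; Y {3,4,6,7}->{3}; Z {3,5,6,7,8}->{8}
Constraint 3 (Y < Z) on D(Y)={3} D(Z)={8}: no change
So after constraint 3: D(W) = {5}

Answer: {5}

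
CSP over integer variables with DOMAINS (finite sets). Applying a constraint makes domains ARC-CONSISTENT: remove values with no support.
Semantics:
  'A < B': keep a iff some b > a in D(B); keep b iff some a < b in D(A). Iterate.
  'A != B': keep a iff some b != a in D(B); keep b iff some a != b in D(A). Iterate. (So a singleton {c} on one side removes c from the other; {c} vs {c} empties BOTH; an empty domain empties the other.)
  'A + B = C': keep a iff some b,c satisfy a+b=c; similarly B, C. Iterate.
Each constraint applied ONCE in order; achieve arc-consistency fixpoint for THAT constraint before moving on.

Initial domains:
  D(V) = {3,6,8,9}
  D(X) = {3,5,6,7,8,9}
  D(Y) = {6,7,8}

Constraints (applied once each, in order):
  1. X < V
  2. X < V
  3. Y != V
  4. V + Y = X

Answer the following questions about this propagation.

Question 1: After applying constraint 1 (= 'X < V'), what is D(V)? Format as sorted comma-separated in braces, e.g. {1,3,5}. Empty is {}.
Constraint 1 (X < V) on D(X)={3,5,6,7,8,9} D(V)={3,6,8,9}: X {3,5,6,7,8,9}->{3,5,6,7,8}; V {3,6,8,9}->{6,8,9}
So after constraint 1: D(V) = {6,8,9}

Answer: {6,8,9}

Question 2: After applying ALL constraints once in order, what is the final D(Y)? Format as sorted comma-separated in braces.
Constraint 1 (X < V) on D(X)={3,5,6,7,8,9} D(V)={3,6,8,9}: X {3,5,6,7,8,9}->{3,5,6,7,8}; V {3,6,8,9}->{6,8,9}
Constraint 2 (X < V) on D(X)={3,5,6,7,8} D(V)={6,8,9}: no change
Constraint 3 (Y != V) on D(Y)={6,7,8} D(V)={6,8,9}: no change
Constraint 4 (V + Y = X) on D(V)={6,8,9} D(Y)={6,7,8} D(X)={3,5,6,7,8}: V {6,8,9}->{}; Y {6,7,8}->{}; X {3,5,6,7,8}->{}
So after all 4 constraints: D(Y) = {}

Answer: {}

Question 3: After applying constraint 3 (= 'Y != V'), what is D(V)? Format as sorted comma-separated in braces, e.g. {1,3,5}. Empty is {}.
Constraint 1 (X < V) on D(X)={3,5,6,7,8,9} D(V)={3,6,8,9}: X {3,5,6,7,8,9}->{3,5,6,7,8}; V {3,6,8,9}->{6,8,9}
Constraint 2 (X < V) on D(X)={3,5,6,7,8} D(V)={6,8,9}: no change
Constraint 3 (Y != V) on D(Y)={6,7,8} D(V)={6,8,9}: no change
So after constraint 3: D(V) = {6,8,9}

Answer: {6,8,9}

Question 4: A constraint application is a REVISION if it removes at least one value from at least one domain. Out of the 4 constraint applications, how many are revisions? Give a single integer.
Constraint 1 (X < V) on D(X)={3,5,6,7,8,9} D(V)={3,6,8,9}: X {3,5,6,7,8,9}->{3,5,6,7,8}; V {3,6,8,9}->{6,8,9} => REVISION
Constraint 2 (X < V) on D(X)={3,5,6,7,8} D(V)={6,8,9}: no change => not a revision
Constraint 3 (Y != V) on D(Y)={6,7,8} D(V)={6,8,9}: no change => not a revision
Constraint 4 (V + Y = X) on D(V)={6,8,9} D(Y)={6,7,8} D(X)={3,5,6,7,8}: V {6,8,9}->{}; Y {6,7,8}->{}; X {3,5,6,7,8}->{} => REVISION
Total revisions = 2

Answer: 2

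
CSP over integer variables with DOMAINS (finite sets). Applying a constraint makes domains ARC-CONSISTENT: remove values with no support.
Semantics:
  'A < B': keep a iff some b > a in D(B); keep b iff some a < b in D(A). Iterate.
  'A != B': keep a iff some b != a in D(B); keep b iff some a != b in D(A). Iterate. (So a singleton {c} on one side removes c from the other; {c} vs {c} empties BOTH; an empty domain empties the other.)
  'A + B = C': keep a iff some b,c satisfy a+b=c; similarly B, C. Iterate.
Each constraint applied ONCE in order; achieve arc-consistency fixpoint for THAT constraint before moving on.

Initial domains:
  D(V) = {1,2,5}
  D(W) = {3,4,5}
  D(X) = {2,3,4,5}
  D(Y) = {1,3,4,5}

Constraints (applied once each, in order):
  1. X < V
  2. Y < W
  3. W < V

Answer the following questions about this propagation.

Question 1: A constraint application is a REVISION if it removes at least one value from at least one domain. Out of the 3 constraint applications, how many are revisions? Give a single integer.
Answer: 3

Derivation:
Constraint 1 (X < V) on D(X)={2,3,4,5} D(V)={1,2,5}: X {2,3,4,5}->{2,3,4}; V {1,2,5}->{5} => REVISION
Constraint 2 (Y < W) on D(Y)={1,3,4,5} D(W)={3,4,5}: Y {1,3,4,5}->{1,3,4} => REVISION
Constraint 3 (W < V) on D(W)={3,4,5} D(V)={5}: W {3,4,5}->{3,4} => REVISION
Total revisions = 3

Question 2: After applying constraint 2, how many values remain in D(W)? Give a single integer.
Answer: 3

Derivation:
Constraint 1 (X < V) on D(X)={2,3,4,5} D(V)={1,2,5}: X {2,3,4,5}->{2,3,4}; V {1,2,5}->{5}
Constraint 2 (Y < W) on D(Y)={1,3,4,5} D(W)={3,4,5}: Y {1,3,4,5}->{1,3,4}
So after constraint 2: D(W)={3,4,5}, size = 3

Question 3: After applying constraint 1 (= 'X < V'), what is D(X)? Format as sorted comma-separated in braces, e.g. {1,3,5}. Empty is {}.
Constraint 1 (X < V) on D(X)={2,3,4,5} D(V)={1,2,5}: X {2,3,4,5}->{2,3,4}; V {1,2,5}->{5}
So after constraint 1: D(X) = {2,3,4}

Answer: {2,3,4}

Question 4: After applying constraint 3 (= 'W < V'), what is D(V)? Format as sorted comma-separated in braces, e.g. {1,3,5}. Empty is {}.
Constraint 1 (X < V) on D(X)={2,3,4,5} D(V)={1,2,5}: X {2,3,4,5}->{2,3,4}; V {1,2,5}->{5}
Constraint 2 (Y < W) on D(Y)={1,3,4,5} D(W)={3,4,5}: Y {1,3,4,5}->{1,3,4}
Constraint 3 (W < V) on D(W)={3,4,5} D(V)={5}: W {3,4,5}->{3,4}
So after constraint 3: D(V) = {5}

Answer: {5}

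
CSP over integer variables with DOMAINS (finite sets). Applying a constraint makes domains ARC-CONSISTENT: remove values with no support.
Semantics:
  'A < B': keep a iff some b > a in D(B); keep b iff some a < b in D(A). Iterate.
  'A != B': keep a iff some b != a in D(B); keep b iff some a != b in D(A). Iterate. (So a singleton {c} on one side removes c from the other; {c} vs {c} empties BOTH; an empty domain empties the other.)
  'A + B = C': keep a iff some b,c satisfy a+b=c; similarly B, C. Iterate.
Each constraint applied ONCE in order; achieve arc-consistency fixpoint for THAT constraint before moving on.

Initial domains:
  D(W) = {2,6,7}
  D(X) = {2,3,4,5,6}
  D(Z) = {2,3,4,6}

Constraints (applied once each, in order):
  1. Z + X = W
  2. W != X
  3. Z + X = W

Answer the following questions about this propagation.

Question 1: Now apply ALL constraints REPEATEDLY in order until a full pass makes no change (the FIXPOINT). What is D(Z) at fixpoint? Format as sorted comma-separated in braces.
Answer: {2,3,4}

Derivation:
pass 0 (initial): D(Z)={2,3,4,6}
pass 1: W {2,6,7}->{6,7}; X {2,3,4,5,6}->{2,3,4,5}; Z {2,3,4,6}->{2,3,4}
pass 2: no change
Fixpoint after 2 passes: D(Z) = {2,3,4}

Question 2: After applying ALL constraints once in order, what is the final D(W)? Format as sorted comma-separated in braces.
Constraint 1 (Z + X = W) on D(Z)={2,3,4,6} D(X)={2,3,4,5,6} D(W)={2,6,7}: Z {2,3,4,6}->{2,3,4}; X {2,3,4,5,6}->{2,3,4,5}; W {2,6,7}->{6,7}
Constraint 2 (W != X) on D(W)={6,7} D(X)={2,3,4,5}: no change
Constraint 3 (Z + X = W) on D(Z)={2,3,4} D(X)={2,3,4,5} D(W)={6,7}: no change
So after all 3 constraints: D(W) = {6,7}

Answer: {6,7}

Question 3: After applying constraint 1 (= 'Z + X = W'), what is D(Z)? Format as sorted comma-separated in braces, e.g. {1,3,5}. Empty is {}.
Constraint 1 (Z + X = W) on D(Z)={2,3,4,6} D(X)={2,3,4,5,6} D(W)={2,6,7}: Z {2,3,4,6}->{2,3,4}; X {2,3,4,5,6}->{2,3,4,5}; W {2,6,7}->{6,7}
So after constraint 1: D(Z) = {2,3,4}

Answer: {2,3,4}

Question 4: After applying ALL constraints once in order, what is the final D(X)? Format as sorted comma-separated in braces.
Answer: {2,3,4,5}

Derivation:
Constraint 1 (Z + X = W) on D(Z)={2,3,4,6} D(X)={2,3,4,5,6} D(W)={2,6,7}: Z {2,3,4,6}->{2,3,4}; X {2,3,4,5,6}->{2,3,4,5}; W {2,6,7}->{6,7}
Constraint 2 (W != X) on D(W)={6,7} D(X)={2,3,4,5}: no change
Constraint 3 (Z + X = W) on D(Z)={2,3,4} D(X)={2,3,4,5} D(W)={6,7}: no change
So after all 3 constraints: D(X) = {2,3,4,5}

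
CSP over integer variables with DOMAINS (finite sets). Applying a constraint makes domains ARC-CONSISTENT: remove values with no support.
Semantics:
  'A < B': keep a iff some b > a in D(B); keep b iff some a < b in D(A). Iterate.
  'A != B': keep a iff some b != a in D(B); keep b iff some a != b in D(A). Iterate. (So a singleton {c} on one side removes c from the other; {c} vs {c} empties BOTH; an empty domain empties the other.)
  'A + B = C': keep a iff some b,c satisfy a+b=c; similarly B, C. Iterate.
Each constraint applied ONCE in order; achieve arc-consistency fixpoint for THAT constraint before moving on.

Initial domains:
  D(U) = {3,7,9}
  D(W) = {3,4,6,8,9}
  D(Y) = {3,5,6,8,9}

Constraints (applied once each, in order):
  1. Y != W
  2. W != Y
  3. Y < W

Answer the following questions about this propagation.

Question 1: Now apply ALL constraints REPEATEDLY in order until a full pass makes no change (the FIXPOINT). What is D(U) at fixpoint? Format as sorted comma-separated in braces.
Answer: {3,7,9}

Derivation:
pass 0 (initial): D(U)={3,7,9}
pass 1: W {3,4,6,8,9}->{4,6,8,9}; Y {3,5,6,8,9}->{3,5,6,8}
pass 2: no change
Fixpoint after 2 passes: D(U) = {3,7,9}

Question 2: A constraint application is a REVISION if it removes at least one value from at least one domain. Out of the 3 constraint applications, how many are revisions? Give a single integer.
Constraint 1 (Y != W) on D(Y)={3,5,6,8,9} D(W)={3,4,6,8,9}: no change => not a revision
Constraint 2 (W != Y) on D(W)={3,4,6,8,9} D(Y)={3,5,6,8,9}: no change => not a revision
Constraint 3 (Y < W) on D(Y)={3,5,6,8,9} D(W)={3,4,6,8,9}: Y {3,5,6,8,9}->{3,5,6,8}; W {3,4,6,8,9}->{4,6,8,9} => REVISION
Total revisions = 1

Answer: 1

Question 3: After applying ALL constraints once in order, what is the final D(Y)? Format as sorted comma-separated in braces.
Constraint 1 (Y != W) on D(Y)={3,5,6,8,9} D(W)={3,4,6,8,9}: no change
Constraint 2 (W != Y) on D(W)={3,4,6,8,9} D(Y)={3,5,6,8,9}: no change
Constraint 3 (Y < W) on D(Y)={3,5,6,8,9} D(W)={3,4,6,8,9}: Y {3,5,6,8,9}->{3,5,6,8}; W {3,4,6,8,9}->{4,6,8,9}
So after all 3 constraints: D(Y) = {3,5,6,8}

Answer: {3,5,6,8}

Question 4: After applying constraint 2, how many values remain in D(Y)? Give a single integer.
Answer: 5

Derivation:
Constraint 1 (Y != W) on D(Y)={3,5,6,8,9} D(W)={3,4,6,8,9}: no change
Constraint 2 (W != Y) on D(W)={3,4,6,8,9} D(Y)={3,5,6,8,9}: no change
So after constraint 2: D(Y)={3,5,6,8,9}, size = 5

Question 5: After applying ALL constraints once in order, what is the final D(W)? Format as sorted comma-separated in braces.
Answer: {4,6,8,9}

Derivation:
Constraint 1 (Y != W) on D(Y)={3,5,6,8,9} D(W)={3,4,6,8,9}: no change
Constraint 2 (W != Y) on D(W)={3,4,6,8,9} D(Y)={3,5,6,8,9}: no change
Constraint 3 (Y < W) on D(Y)={3,5,6,8,9} D(W)={3,4,6,8,9}: Y {3,5,6,8,9}->{3,5,6,8}; W {3,4,6,8,9}->{4,6,8,9}
So after all 3 constraints: D(W) = {4,6,8,9}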